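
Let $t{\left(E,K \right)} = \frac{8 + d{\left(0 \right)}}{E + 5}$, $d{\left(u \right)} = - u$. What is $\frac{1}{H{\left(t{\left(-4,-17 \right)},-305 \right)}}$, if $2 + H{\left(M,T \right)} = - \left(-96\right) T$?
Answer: $- \frac{1}{29282} \approx -3.4151 \cdot 10^{-5}$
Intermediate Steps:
$t{\left(E,K \right)} = \frac{8}{5 + E}$ ($t{\left(E,K \right)} = \frac{8 - 0}{E + 5} = \frac{8 + 0}{5 + E} = \frac{8}{5 + E}$)
$H{\left(M,T \right)} = -2 + 96 T$ ($H{\left(M,T \right)} = -2 - - 96 T = -2 + 96 T$)
$\frac{1}{H{\left(t{\left(-4,-17 \right)},-305 \right)}} = \frac{1}{-2 + 96 \left(-305\right)} = \frac{1}{-2 - 29280} = \frac{1}{-29282} = - \frac{1}{29282}$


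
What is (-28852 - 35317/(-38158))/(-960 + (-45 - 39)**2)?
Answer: -366966433/77537056 ≈ -4.7328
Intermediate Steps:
(-28852 - 35317/(-38158))/(-960 + (-45 - 39)**2) = (-28852 - 35317*(-1/38158))/(-960 + (-84)**2) = (-28852 + 35317/38158)/(-960 + 7056) = -1100899299/38158/6096 = -1100899299/38158*1/6096 = -366966433/77537056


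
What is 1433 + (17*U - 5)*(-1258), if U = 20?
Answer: -419997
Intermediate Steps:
1433 + (17*U - 5)*(-1258) = 1433 + (17*20 - 5)*(-1258) = 1433 + (340 - 5)*(-1258) = 1433 + 335*(-1258) = 1433 - 421430 = -419997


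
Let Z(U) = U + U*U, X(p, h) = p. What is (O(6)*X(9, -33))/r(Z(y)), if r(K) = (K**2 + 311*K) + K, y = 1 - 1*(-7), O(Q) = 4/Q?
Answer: 1/4608 ≈ 0.00021701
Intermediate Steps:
y = 8 (y = 1 + 7 = 8)
Z(U) = U + U**2
r(K) = K**2 + 312*K
(O(6)*X(9, -33))/r(Z(y)) = ((4/6)*9)/(((8*(1 + 8))*(312 + 8*(1 + 8)))) = ((4*(1/6))*9)/(((8*9)*(312 + 8*9))) = ((2/3)*9)/((72*(312 + 72))) = 6/((72*384)) = 6/27648 = 6*(1/27648) = 1/4608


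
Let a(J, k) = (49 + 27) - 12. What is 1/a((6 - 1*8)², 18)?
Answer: 1/64 ≈ 0.015625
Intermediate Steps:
a(J, k) = 64 (a(J, k) = 76 - 12 = 64)
1/a((6 - 1*8)², 18) = 1/64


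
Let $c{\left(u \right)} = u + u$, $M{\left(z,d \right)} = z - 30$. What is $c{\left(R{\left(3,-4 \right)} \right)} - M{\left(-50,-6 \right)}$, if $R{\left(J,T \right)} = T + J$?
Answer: $78$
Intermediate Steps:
$R{\left(J,T \right)} = J + T$
$M{\left(z,d \right)} = -30 + z$ ($M{\left(z,d \right)} = z - 30 = -30 + z$)
$c{\left(u \right)} = 2 u$
$c{\left(R{\left(3,-4 \right)} \right)} - M{\left(-50,-6 \right)} = 2 \left(3 - 4\right) - \left(-30 - 50\right) = 2 \left(-1\right) - -80 = -2 + 80 = 78$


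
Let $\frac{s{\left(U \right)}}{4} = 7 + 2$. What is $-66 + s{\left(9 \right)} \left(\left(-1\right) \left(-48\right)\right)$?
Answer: $1662$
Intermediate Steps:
$s{\left(U \right)} = 36$ ($s{\left(U \right)} = 4 \left(7 + 2\right) = 4 \cdot 9 = 36$)
$-66 + s{\left(9 \right)} \left(\left(-1\right) \left(-48\right)\right) = -66 + 36 \left(\left(-1\right) \left(-48\right)\right) = -66 + 36 \cdot 48 = -66 + 1728 = 1662$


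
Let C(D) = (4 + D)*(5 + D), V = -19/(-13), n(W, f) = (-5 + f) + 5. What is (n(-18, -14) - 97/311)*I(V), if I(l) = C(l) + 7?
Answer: -31811297/52559 ≈ -605.25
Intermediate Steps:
n(W, f) = f
V = 19/13 (V = -19*(-1/13) = 19/13 ≈ 1.4615)
I(l) = 27 + l² + 9*l (I(l) = (20 + l² + 9*l) + 7 = 27 + l² + 9*l)
(n(-18, -14) - 97/311)*I(V) = (-14 - 97/311)*(27 + (19/13)² + 9*(19/13)) = (-14 - 97*1/311)*(27 + 361/169 + 171/13) = (-14 - 97/311)*(7147/169) = -4451/311*7147/169 = -31811297/52559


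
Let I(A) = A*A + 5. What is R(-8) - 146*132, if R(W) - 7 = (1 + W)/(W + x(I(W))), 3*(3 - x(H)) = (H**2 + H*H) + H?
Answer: -61686523/3202 ≈ -19265.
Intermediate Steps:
I(A) = 5 + A**2 (I(A) = A**2 + 5 = 5 + A**2)
x(H) = 3 - 2*H**2/3 - H/3 (x(H) = 3 - ((H**2 + H*H) + H)/3 = 3 - ((H**2 + H**2) + H)/3 = 3 - (2*H**2 + H)/3 = 3 - (H + 2*H**2)/3 = 3 + (-2*H**2/3 - H/3) = 3 - 2*H**2/3 - H/3)
R(W) = 7 + (1 + W)/(4/3 + W - 2*(5 + W**2)**2/3 - W**2/3) (R(W) = 7 + (1 + W)/(W + (3 - 2*(5 + W**2)**2/3 - (5 + W**2)/3)) = 7 + (1 + W)/(W + (3 - 2*(5 + W**2)**2/3 + (-5/3 - W**2/3))) = 7 + (1 + W)/(W + (4/3 - 2*(5 + W**2)**2/3 - W**2/3)) = 7 + (1 + W)/(4/3 + W - 2*(5 + W**2)**2/3 - W**2/3))
R(-8) - 146*132 = (319 - 24*(-8) + 14*(-8)**4 + 147*(-8)**2)/(46 - 3*(-8) + 2*(-8)**4 + 21*(-8)**2) - 146*132 = (319 + 192 + 14*4096 + 147*64)/(46 + 24 + 2*4096 + 21*64) - 19272 = (319 + 192 + 57344 + 9408)/(46 + 24 + 8192 + 1344) - 19272 = 67263/9606 - 19272 = (1/9606)*67263 - 19272 = 22421/3202 - 19272 = -61686523/3202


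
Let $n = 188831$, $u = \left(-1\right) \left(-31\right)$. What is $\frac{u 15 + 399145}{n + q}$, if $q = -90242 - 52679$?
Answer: $\frac{39961}{4591} \approx 8.7042$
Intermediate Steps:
$u = 31$
$q = -142921$ ($q = -90242 - 52679 = -142921$)
$\frac{u 15 + 399145}{n + q} = \frac{31 \cdot 15 + 399145}{188831 - 142921} = \frac{465 + 399145}{45910} = 399610 \cdot \frac{1}{45910} = \frac{39961}{4591}$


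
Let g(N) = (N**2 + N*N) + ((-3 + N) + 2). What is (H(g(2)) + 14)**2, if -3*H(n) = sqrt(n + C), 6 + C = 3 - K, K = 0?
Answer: (42 - sqrt(6))**2/9 ≈ 173.80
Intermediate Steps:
C = -3 (C = -6 + (3 - 1*0) = -6 + (3 + 0) = -6 + 3 = -3)
g(N) = -1 + N + 2*N**2 (g(N) = (N**2 + N**2) + (-1 + N) = 2*N**2 + (-1 + N) = -1 + N + 2*N**2)
H(n) = -sqrt(-3 + n)/3 (H(n) = -sqrt(n - 3)/3 = -sqrt(-3 + n)/3)
(H(g(2)) + 14)**2 = (-sqrt(-3 + (-1 + 2 + 2*2**2))/3 + 14)**2 = (-sqrt(-3 + (-1 + 2 + 2*4))/3 + 14)**2 = (-sqrt(-3 + (-1 + 2 + 8))/3 + 14)**2 = (-sqrt(-3 + 9)/3 + 14)**2 = (-sqrt(6)/3 + 14)**2 = (14 - sqrt(6)/3)**2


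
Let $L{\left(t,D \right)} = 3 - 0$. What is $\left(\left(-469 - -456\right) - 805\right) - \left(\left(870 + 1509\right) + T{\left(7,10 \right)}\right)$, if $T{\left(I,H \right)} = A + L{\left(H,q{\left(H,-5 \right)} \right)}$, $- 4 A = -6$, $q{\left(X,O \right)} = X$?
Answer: $- \frac{6403}{2} \approx -3201.5$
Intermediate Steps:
$L{\left(t,D \right)} = 3$ ($L{\left(t,D \right)} = 3 + 0 = 3$)
$A = \frac{3}{2}$ ($A = \left(- \frac{1}{4}\right) \left(-6\right) = \frac{3}{2} \approx 1.5$)
$T{\left(I,H \right)} = \frac{9}{2}$ ($T{\left(I,H \right)} = \frac{3}{2} + 3 = \frac{9}{2}$)
$\left(\left(-469 - -456\right) - 805\right) - \left(\left(870 + 1509\right) + T{\left(7,10 \right)}\right) = \left(\left(-469 - -456\right) - 805\right) - \left(\left(870 + 1509\right) + \frac{9}{2}\right) = \left(\left(-469 + 456\right) - 805\right) - \left(2379 + \frac{9}{2}\right) = \left(-13 - 805\right) - \frac{4767}{2} = -818 - \frac{4767}{2} = - \frac{6403}{2}$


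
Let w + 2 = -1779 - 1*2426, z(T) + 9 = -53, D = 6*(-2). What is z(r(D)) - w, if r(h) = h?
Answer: 4145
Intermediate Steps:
D = -12
z(T) = -62 (z(T) = -9 - 53 = -62)
w = -4207 (w = -2 + (-1779 - 1*2426) = -2 + (-1779 - 2426) = -2 - 4205 = -4207)
z(r(D)) - w = -62 - 1*(-4207) = -62 + 4207 = 4145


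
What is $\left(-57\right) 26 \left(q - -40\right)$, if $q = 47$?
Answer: $-128934$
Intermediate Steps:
$\left(-57\right) 26 \left(q - -40\right) = \left(-57\right) 26 \left(47 - -40\right) = - 1482 \left(47 + 40\right) = \left(-1482\right) 87 = -128934$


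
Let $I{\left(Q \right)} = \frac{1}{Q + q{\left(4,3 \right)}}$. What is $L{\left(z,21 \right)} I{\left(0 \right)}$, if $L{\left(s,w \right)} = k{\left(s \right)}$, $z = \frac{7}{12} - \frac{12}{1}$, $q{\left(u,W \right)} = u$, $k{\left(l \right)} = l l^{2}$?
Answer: $- \frac{2571353}{6912} \approx -372.01$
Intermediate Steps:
$k{\left(l \right)} = l^{3}$
$z = - \frac{137}{12}$ ($z = 7 \cdot \frac{1}{12} - 12 = \frac{7}{12} - 12 = - \frac{137}{12} \approx -11.417$)
$L{\left(s,w \right)} = s^{3}$
$I{\left(Q \right)} = \frac{1}{4 + Q}$ ($I{\left(Q \right)} = \frac{1}{Q + 4} = \frac{1}{4 + Q}$)
$L{\left(z,21 \right)} I{\left(0 \right)} = \frac{\left(- \frac{137}{12}\right)^{3}}{4 + 0} = - \frac{2571353}{1728 \cdot 4} = \left(- \frac{2571353}{1728}\right) \frac{1}{4} = - \frac{2571353}{6912}$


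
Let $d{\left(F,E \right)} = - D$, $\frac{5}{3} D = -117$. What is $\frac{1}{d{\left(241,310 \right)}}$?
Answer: $\frac{5}{351} \approx 0.014245$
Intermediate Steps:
$D = - \frac{351}{5}$ ($D = \frac{3}{5} \left(-117\right) = - \frac{351}{5} \approx -70.2$)
$d{\left(F,E \right)} = \frac{351}{5}$ ($d{\left(F,E \right)} = \left(-1\right) \left(- \frac{351}{5}\right) = \frac{351}{5}$)
$\frac{1}{d{\left(241,310 \right)}} = \frac{1}{\frac{351}{5}} = \frac{5}{351}$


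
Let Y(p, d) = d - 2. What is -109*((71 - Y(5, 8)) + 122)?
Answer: -20383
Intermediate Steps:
Y(p, d) = -2 + d
-109*((71 - Y(5, 8)) + 122) = -109*((71 - (-2 + 8)) + 122) = -109*((71 - 1*6) + 122) = -109*((71 - 6) + 122) = -109*(65 + 122) = -109*187 = -20383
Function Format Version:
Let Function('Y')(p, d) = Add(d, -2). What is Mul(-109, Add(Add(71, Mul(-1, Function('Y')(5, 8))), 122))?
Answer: -20383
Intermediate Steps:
Function('Y')(p, d) = Add(-2, d)
Mul(-109, Add(Add(71, Mul(-1, Function('Y')(5, 8))), 122)) = Mul(-109, Add(Add(71, Mul(-1, Add(-2, 8))), 122)) = Mul(-109, Add(Add(71, Mul(-1, 6)), 122)) = Mul(-109, Add(Add(71, -6), 122)) = Mul(-109, Add(65, 122)) = Mul(-109, 187) = -20383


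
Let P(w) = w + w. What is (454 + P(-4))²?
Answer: 198916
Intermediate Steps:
P(w) = 2*w
(454 + P(-4))² = (454 + 2*(-4))² = (454 - 8)² = 446² = 198916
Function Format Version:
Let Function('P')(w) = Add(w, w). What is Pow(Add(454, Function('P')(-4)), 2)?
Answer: 198916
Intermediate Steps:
Function('P')(w) = Mul(2, w)
Pow(Add(454, Function('P')(-4)), 2) = Pow(Add(454, Mul(2, -4)), 2) = Pow(Add(454, -8), 2) = Pow(446, 2) = 198916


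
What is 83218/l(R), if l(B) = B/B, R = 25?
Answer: 83218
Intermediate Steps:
l(B) = 1
83218/l(R) = 83218/1 = 83218*1 = 83218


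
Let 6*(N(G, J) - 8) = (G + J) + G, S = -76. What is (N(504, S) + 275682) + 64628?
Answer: 1021420/3 ≈ 3.4047e+5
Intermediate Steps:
N(G, J) = 8 + G/3 + J/6 (N(G, J) = 8 + ((G + J) + G)/6 = 8 + (J + 2*G)/6 = 8 + (G/3 + J/6) = 8 + G/3 + J/6)
(N(504, S) + 275682) + 64628 = ((8 + (1/3)*504 + (1/6)*(-76)) + 275682) + 64628 = ((8 + 168 - 38/3) + 275682) + 64628 = (490/3 + 275682) + 64628 = 827536/3 + 64628 = 1021420/3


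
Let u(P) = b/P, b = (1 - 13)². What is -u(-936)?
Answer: 2/13 ≈ 0.15385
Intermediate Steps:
b = 144 (b = (-12)² = 144)
u(P) = 144/P
-u(-936) = -144/(-936) = -144*(-1)/936 = -1*(-2/13) = 2/13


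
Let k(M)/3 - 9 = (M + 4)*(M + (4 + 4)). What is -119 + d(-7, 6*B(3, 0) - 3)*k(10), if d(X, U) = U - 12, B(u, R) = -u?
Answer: -25958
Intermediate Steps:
d(X, U) = -12 + U
k(M) = 27 + 3*(4 + M)*(8 + M) (k(M) = 27 + 3*((M + 4)*(M + (4 + 4))) = 27 + 3*((4 + M)*(M + 8)) = 27 + 3*((4 + M)*(8 + M)) = 27 + 3*(4 + M)*(8 + M))
-119 + d(-7, 6*B(3, 0) - 3)*k(10) = -119 + (-12 + (6*(-1*3) - 3))*(123 + 3*10² + 36*10) = -119 + (-12 + (6*(-3) - 3))*(123 + 3*100 + 360) = -119 + (-12 + (-18 - 3))*(123 + 300 + 360) = -119 + (-12 - 21)*783 = -119 - 33*783 = -119 - 25839 = -25958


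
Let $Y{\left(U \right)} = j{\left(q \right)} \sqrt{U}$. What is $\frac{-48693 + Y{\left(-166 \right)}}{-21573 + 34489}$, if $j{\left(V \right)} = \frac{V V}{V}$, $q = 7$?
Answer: $- \frac{48693}{12916} + \frac{7 i \sqrt{166}}{12916} \approx -3.77 + 0.0069827 i$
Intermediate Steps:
$j{\left(V \right)} = V$ ($j{\left(V \right)} = \frac{V^{2}}{V} = V$)
$Y{\left(U \right)} = 7 \sqrt{U}$
$\frac{-48693 + Y{\left(-166 \right)}}{-21573 + 34489} = \frac{-48693 + 7 \sqrt{-166}}{-21573 + 34489} = \frac{-48693 + 7 i \sqrt{166}}{12916} = \left(-48693 + 7 i \sqrt{166}\right) \frac{1}{12916} = - \frac{48693}{12916} + \frac{7 i \sqrt{166}}{12916}$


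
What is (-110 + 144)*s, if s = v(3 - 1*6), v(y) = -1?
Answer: -34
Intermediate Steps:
s = -1
(-110 + 144)*s = (-110 + 144)*(-1) = 34*(-1) = -34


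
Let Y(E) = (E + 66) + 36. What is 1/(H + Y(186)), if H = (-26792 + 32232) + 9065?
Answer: 1/14793 ≈ 6.7600e-5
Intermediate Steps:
Y(E) = 102 + E (Y(E) = (66 + E) + 36 = 102 + E)
H = 14505 (H = 5440 + 9065 = 14505)
1/(H + Y(186)) = 1/(14505 + (102 + 186)) = 1/(14505 + 288) = 1/14793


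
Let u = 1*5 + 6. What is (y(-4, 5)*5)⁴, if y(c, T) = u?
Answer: 9150625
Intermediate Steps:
u = 11 (u = 5 + 6 = 11)
y(c, T) = 11
(y(-4, 5)*5)⁴ = (11*5)⁴ = 55⁴ = 9150625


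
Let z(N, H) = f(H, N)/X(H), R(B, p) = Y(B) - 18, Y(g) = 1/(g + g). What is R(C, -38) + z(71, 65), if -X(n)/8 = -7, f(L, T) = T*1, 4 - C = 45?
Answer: -38445/2296 ≈ -16.744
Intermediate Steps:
C = -41 (C = 4 - 1*45 = 4 - 45 = -41)
f(L, T) = T
Y(g) = 1/(2*g)
R(B, p) = -18 + 1/(2*B) (R(B, p) = 1/(2*B) - 18 = -18 + 1/(2*B))
X(n) = 56 (X(n) = -8*(-7) = 56)
z(N, H) = N/56
R(C, -38) + z(71, 65) = (-18 + (½)/(-41)) + (1/56)*71 = (-18 + (½)*(-1/41)) + 71/56 = (-18 - 1/82) + 71/56 = -1477/82 + 71/56 = -38445/2296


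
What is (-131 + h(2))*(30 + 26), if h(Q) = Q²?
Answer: -7112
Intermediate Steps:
(-131 + h(2))*(30 + 26) = (-131 + 2²)*(30 + 26) = (-131 + 4)*56 = -127*56 = -7112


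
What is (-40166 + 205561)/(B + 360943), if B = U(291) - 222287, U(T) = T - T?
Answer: 165395/138656 ≈ 1.1928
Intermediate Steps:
U(T) = 0
B = -222287 (B = 0 - 222287 = -222287)
(-40166 + 205561)/(B + 360943) = (-40166 + 205561)/(-222287 + 360943) = 165395/138656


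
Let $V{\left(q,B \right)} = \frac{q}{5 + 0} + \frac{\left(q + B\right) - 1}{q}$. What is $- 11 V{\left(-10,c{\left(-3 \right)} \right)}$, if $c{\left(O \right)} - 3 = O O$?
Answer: $\frac{231}{10} \approx 23.1$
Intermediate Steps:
$c{\left(O \right)} = 3 + O^{2}$ ($c{\left(O \right)} = 3 + O O = 3 + O^{2}$)
$V{\left(q,B \right)} = \frac{q}{5} + \frac{-1 + B + q}{q}$ ($V{\left(q,B \right)} = \frac{q}{5} + \frac{\left(B + q\right) - 1}{q} = q \frac{1}{5} + \frac{-1 + B + q}{q} = \frac{q}{5} + \frac{-1 + B + q}{q}$)
$- 11 V{\left(-10,c{\left(-3 \right)} \right)} = - 11 \frac{-1 + \left(3 + \left(-3\right)^{2}\right) + \frac{1}{5} \left(-10\right) \left(5 - 10\right)}{-10} = - 11 \left(- \frac{-1 + \left(3 + 9\right) + \frac{1}{5} \left(-10\right) \left(-5\right)}{10}\right) = - 11 \left(- \frac{-1 + 12 + 10}{10}\right) = - 11 \left(\left(- \frac{1}{10}\right) 21\right) = \left(-11\right) \left(- \frac{21}{10}\right) = \frac{231}{10}$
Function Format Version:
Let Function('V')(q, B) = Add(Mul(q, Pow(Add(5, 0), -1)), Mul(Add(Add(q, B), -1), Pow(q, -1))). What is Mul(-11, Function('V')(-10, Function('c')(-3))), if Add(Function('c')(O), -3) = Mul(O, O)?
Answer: Rational(231, 10) ≈ 23.100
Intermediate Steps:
Function('c')(O) = Add(3, Pow(O, 2)) (Function('c')(O) = Add(3, Mul(O, O)) = Add(3, Pow(O, 2)))
Function('V')(q, B) = Add(Mul(Rational(1, 5), q), Mul(Pow(q, -1), Add(-1, B, q))) (Function('V')(q, B) = Add(Mul(q, Pow(5, -1)), Mul(Add(Add(B, q), -1), Pow(q, -1))) = Add(Mul(q, Rational(1, 5)), Mul(Add(-1, B, q), Pow(q, -1))) = Add(Mul(Rational(1, 5), q), Mul(Pow(q, -1), Add(-1, B, q))))
Mul(-11, Function('V')(-10, Function('c')(-3))) = Mul(-11, Mul(Pow(-10, -1), Add(-1, Add(3, Pow(-3, 2)), Mul(Rational(1, 5), -10, Add(5, -10))))) = Mul(-11, Mul(Rational(-1, 10), Add(-1, Add(3, 9), Mul(Rational(1, 5), -10, -5)))) = Mul(-11, Mul(Rational(-1, 10), Add(-1, 12, 10))) = Mul(-11, Mul(Rational(-1, 10), 21)) = Mul(-11, Rational(-21, 10)) = Rational(231, 10)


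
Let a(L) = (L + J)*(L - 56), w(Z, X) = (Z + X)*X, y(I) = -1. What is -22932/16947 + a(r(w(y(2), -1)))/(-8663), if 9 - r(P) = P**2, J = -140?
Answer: -5005397/2330347 ≈ -2.1479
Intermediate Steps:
w(Z, X) = X*(X + Z) (w(Z, X) = (X + Z)*X = X*(X + Z))
r(P) = 9 - P**2
a(L) = (-140 + L)*(-56 + L) (a(L) = (L - 140)*(L - 56) = (-140 + L)*(-56 + L))
-22932/16947 + a(r(w(y(2), -1)))/(-8663) = -22932/16947 + (7840 + (9 - (-(-1 - 1))**2)**2 - 196*(9 - (-(-1 - 1))**2))/(-8663) = -22932*1/16947 + (7840 + (9 - (-1*(-2))**2)**2 - 196*(9 - (-1*(-2))**2))*(-1/8663) = -364/269 + (7840 + (9 - 1*2**2)**2 - 196*(9 - 1*2**2))*(-1/8663) = -364/269 + (7840 + (9 - 1*4)**2 - 196*(9 - 1*4))*(-1/8663) = -364/269 + (7840 + (9 - 4)**2 - 196*(9 - 4))*(-1/8663) = -364/269 + (7840 + 5**2 - 196*5)*(-1/8663) = -364/269 + (7840 + 25 - 980)*(-1/8663) = -364/269 + 6885*(-1/8663) = -364/269 - 6885/8663 = -5005397/2330347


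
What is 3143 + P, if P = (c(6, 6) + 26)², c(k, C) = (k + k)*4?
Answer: 8619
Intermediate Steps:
c(k, C) = 8*k (c(k, C) = (2*k)*4 = 8*k)
P = 5476 (P = (8*6 + 26)² = (48 + 26)² = 74² = 5476)
3143 + P = 3143 + 5476 = 8619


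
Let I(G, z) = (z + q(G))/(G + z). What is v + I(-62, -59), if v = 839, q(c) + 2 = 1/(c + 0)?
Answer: 6297961/7502 ≈ 839.50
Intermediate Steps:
q(c) = -2 + 1/c (q(c) = -2 + 1/(c + 0) = -2 + 1/c)
I(G, z) = (-2 + z + 1/G)/(G + z) (I(G, z) = (z + (-2 + 1/G))/(G + z) = (-2 + z + 1/G)/(G + z))
v + I(-62, -59) = 839 + (1 - 62*(-2 - 59))/((-62)*(-62 - 59)) = 839 - 1/62*(1 - 62*(-61))/(-121) = 839 - 1/62*(-1/121)*(1 + 3782) = 839 - 1/62*(-1/121)*3783 = 839 + 3783/7502 = 6297961/7502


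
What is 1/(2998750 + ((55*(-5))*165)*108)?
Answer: -1/1901750 ≈ -5.2583e-7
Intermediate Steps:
1/(2998750 + ((55*(-5))*165)*108) = 1/(2998750 - 275*165*108) = 1/(2998750 - 45375*108) = 1/(2998750 - 4900500) = 1/(-1901750) = -1/1901750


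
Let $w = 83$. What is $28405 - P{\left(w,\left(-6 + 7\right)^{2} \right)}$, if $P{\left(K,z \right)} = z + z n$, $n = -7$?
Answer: $28411$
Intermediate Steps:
$P{\left(K,z \right)} = - 6 z$ ($P{\left(K,z \right)} = z + z \left(-7\right) = z - 7 z = - 6 z$)
$28405 - P{\left(w,\left(-6 + 7\right)^{2} \right)} = 28405 - - 6 \left(-6 + 7\right)^{2} = 28405 - - 6 \cdot 1^{2} = 28405 - \left(-6\right) 1 = 28405 - -6 = 28405 + 6 = 28411$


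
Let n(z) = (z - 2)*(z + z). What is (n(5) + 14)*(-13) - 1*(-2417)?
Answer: 1845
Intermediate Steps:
n(z) = 2*z*(-2 + z) (n(z) = (-2 + z)*(2*z) = 2*z*(-2 + z))
(n(5) + 14)*(-13) - 1*(-2417) = (2*5*(-2 + 5) + 14)*(-13) - 1*(-2417) = (2*5*3 + 14)*(-13) + 2417 = (30 + 14)*(-13) + 2417 = 44*(-13) + 2417 = -572 + 2417 = 1845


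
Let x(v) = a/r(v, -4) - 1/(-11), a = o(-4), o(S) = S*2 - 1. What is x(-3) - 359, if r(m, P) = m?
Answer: -3915/11 ≈ -355.91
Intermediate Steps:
o(S) = -1 + 2*S (o(S) = 2*S - 1 = -1 + 2*S)
a = -9 (a = -1 + 2*(-4) = -1 - 8 = -9)
x(v) = 1/11 - 9/v (x(v) = -9/v - 1/(-11) = -9/v - 1*(-1/11) = -9/v + 1/11 = 1/11 - 9/v)
x(-3) - 359 = (1/11)*(-99 - 3)/(-3) - 359 = (1/11)*(-⅓)*(-102) - 359 = 34/11 - 359 = -3915/11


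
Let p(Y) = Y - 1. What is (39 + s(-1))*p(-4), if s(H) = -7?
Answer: -160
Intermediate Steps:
p(Y) = -1 + Y
(39 + s(-1))*p(-4) = (39 - 7)*(-1 - 4) = 32*(-5) = -160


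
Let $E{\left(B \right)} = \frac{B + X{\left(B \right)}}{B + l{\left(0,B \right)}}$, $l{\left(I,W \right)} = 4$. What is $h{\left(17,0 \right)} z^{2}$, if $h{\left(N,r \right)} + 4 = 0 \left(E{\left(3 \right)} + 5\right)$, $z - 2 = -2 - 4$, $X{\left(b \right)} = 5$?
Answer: $-64$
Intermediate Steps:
$z = -4$ ($z = 2 - 6 = -4$)
$E{\left(B \right)} = \frac{5 + B}{4 + B}$ ($E{\left(B \right)} = \frac{B + 5}{B + 4} = \frac{5 + B}{4 + B}$)
$h{\left(N,r \right)} = -4$ ($h{\left(N,r \right)} = -4 + 0 \left(\frac{5 + 3}{4 + 3} + 5\right) = -4 + 0 \left(\frac{1}{7} \cdot 8 + 5\right) = -4 + 0 \left(\frac{8}{7} + 5\right) = -4 + 0 \cdot \frac{43}{7} = -4 + 0 = -4$)
$h{\left(17,0 \right)} z^{2} = - 4 \left(-4\right)^{2} = \left(-4\right) 16 = -64$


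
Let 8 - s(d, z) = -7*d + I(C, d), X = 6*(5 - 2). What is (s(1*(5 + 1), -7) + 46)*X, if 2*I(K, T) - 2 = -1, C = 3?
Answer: 1719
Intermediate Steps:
I(K, T) = ½ (I(K, T) = 1 + (½)*(-1) = 1 - ½ = ½)
X = 18 (X = 6*3 = 18)
s(d, z) = 15/2 + 7*d (s(d, z) = 8 - (-7*d + ½) = 8 - (½ - 7*d) = 8 + (-½ + 7*d) = 15/2 + 7*d)
(s(1*(5 + 1), -7) + 46)*X = ((15/2 + 7*(1*(5 + 1))) + 46)*18 = ((15/2 + 7*(1*6)) + 46)*18 = ((15/2 + 7*6) + 46)*18 = ((15/2 + 42) + 46)*18 = (99/2 + 46)*18 = (191/2)*18 = 1719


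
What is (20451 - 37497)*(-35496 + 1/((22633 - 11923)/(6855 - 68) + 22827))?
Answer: 31249088504044314/51645853 ≈ 6.0507e+8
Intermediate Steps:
(20451 - 37497)*(-35496 + 1/((22633 - 11923)/(6855 - 68) + 22827)) = -17046*(-35496 + 1/(10710/6787 + 22827)) = -17046*(-35496 + 1/(154937559/6787)) = -17046*(-35496 + 6787/154937559) = -17046*(-5499663587477/154937559) = 31249088504044314/51645853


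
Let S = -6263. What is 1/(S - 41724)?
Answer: -1/47987 ≈ -2.0839e-5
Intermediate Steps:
1/(S - 41724) = 1/(-6263 - 41724) = 1/(-47987) = -1/47987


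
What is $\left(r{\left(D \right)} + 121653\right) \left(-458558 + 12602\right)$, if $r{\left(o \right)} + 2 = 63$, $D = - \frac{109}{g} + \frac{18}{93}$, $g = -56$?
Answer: $-54279088584$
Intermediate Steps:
$D = \frac{3715}{1736}$ ($D = - \frac{109}{-56} + \frac{18}{93} = \left(-109\right) \left(- \frac{1}{56}\right) + 18 \cdot \frac{1}{93} = \frac{109}{56} + \frac{6}{31} = \frac{3715}{1736} \approx 2.14$)
$r{\left(o \right)} = 61$ ($r{\left(o \right)} = -2 + 63 = 61$)
$\left(r{\left(D \right)} + 121653\right) \left(-458558 + 12602\right) = \left(61 + 121653\right) \left(-458558 + 12602\right) = 121714 \left(-445956\right) = -54279088584$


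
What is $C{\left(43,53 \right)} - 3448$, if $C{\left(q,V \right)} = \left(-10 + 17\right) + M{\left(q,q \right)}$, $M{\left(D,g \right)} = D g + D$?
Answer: $-1549$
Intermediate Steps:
$M{\left(D,g \right)} = D + D g$
$C{\left(q,V \right)} = 7 + q \left(1 + q\right)$ ($C{\left(q,V \right)} = \left(-10 + 17\right) + q \left(1 + q\right) = 7 + q \left(1 + q\right)$)
$C{\left(43,53 \right)} - 3448 = \left(7 + 43 \left(1 + 43\right)\right) - 3448 = \left(7 + 43 \cdot 44\right) - 3448 = \left(7 + 1892\right) - 3448 = 1899 - 3448 = -1549$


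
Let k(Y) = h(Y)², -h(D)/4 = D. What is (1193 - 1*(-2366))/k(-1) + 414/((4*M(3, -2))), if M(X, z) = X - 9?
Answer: 3283/16 ≈ 205.19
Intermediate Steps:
M(X, z) = -9 + X
h(D) = -4*D
k(Y) = 16*Y² (k(Y) = (-4*Y)² = 16*Y²)
(1193 - 1*(-2366))/k(-1) + 414/((4*M(3, -2))) = (1193 - 1*(-2366))/((16*(-1)²)) + 414/((4*(-9 + 3))) = (1193 + 2366)/((16*1)) + 414/((4*(-6))) = 3559/16 + 414/(-24) = 3559*(1/16) + 414*(-1/24) = 3559/16 - 69/4 = 3283/16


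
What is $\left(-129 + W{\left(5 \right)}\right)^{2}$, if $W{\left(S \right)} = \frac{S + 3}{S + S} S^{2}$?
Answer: $11881$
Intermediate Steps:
$W{\left(S \right)} = \frac{S \left(3 + S\right)}{2}$ ($W{\left(S \right)} = \frac{3 + S}{2 S} S^{2} = \frac{S \left(3 + S\right)}{2}$)
$\left(-129 + W{\left(5 \right)}\right)^{2} = \left(-129 + \frac{1}{2} \cdot 5 \left(3 + 5\right)\right)^{2} = \left(-129 + \frac{1}{2} \cdot 5 \cdot 8\right)^{2} = \left(-129 + 20\right)^{2} = \left(-109\right)^{2} = 11881$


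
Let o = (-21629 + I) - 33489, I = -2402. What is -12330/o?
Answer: 1233/5752 ≈ 0.21436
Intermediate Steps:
o = -57520 (o = (-21629 - 2402) - 33489 = -24031 - 33489 = -57520)
-12330/o = -12330/(-57520) = -12330*(-1/57520) = 1233/5752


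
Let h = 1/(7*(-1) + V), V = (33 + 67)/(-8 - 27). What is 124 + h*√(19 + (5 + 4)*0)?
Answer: 124 - 7*√19/69 ≈ 123.56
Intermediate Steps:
V = -20/7 (V = 100/(-35) = 100*(-1/35) = -20/7 ≈ -2.8571)
h = -7/69 (h = 1/(7*(-1) - 20/7) = 1/(-7 - 20/7) = 1/(-69/7) = -7/69 ≈ -0.10145)
124 + h*√(19 + (5 + 4)*0) = 124 - 7*√(19 + (5 + 4)*0)/69 = 124 - 7*√(19 + 9*0)/69 = 124 - 7*√(19 + 0)/69 = 124 - 7*√19/69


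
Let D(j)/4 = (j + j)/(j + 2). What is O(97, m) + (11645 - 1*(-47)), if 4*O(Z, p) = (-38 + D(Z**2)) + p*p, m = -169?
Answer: 708638873/37644 ≈ 18825.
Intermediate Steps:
D(j) = 8*j/(2 + j) (D(j) = 4*((j + j)/(j + 2)) = 4*((2*j)/(2 + j)) = 4*(2*j/(2 + j)) = 8*j/(2 + j))
O(Z, p) = -19/2 + p**2/4 + 2*Z**2/(2 + Z**2) (O(Z, p) = ((-38 + 8*Z**2/(2 + Z**2)) + p*p)/4 = ((-38 + 8*Z**2/(2 + Z**2)) + p**2)/4 = (-38 + p**2 + 8*Z**2/(2 + Z**2))/4 = -19/2 + p**2/4 + 2*Z**2/(2 + Z**2))
O(97, m) + (11645 - 1*(-47)) = (8*97**2 + (-38 + (-169)**2)*(2 + 97**2))/(4*(2 + 97**2)) + (11645 - 1*(-47)) = (8*9409 + (-38 + 28561)*(2 + 9409))/(4*(2 + 9409)) + (11645 + 47) = (1/4)*(75272 + 28523*9411)/9411 + 11692 = (1/4)*(1/9411)*(75272 + 268429953) + 11692 = (1/4)*(1/9411)*268505225 + 11692 = 268505225/37644 + 11692 = 708638873/37644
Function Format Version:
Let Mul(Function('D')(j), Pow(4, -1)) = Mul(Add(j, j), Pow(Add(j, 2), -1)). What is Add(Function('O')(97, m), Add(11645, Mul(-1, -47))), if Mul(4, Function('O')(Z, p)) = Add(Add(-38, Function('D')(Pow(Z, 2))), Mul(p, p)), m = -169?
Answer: Rational(708638873, 37644) ≈ 18825.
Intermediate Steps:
Function('D')(j) = Mul(8, j, Pow(Add(2, j), -1)) (Function('D')(j) = Mul(4, Mul(Add(j, j), Pow(Add(j, 2), -1))) = Mul(4, Mul(Mul(2, j), Pow(Add(2, j), -1))) = Mul(4, Mul(2, j, Pow(Add(2, j), -1))) = Mul(8, j, Pow(Add(2, j), -1)))
Function('O')(Z, p) = Add(Rational(-19, 2), Mul(Rational(1, 4), Pow(p, 2)), Mul(2, Pow(Z, 2), Pow(Add(2, Pow(Z, 2)), -1))) (Function('O')(Z, p) = Mul(Rational(1, 4), Add(Add(-38, Mul(8, Pow(Z, 2), Pow(Add(2, Pow(Z, 2)), -1))), Mul(p, p))) = Mul(Rational(1, 4), Add(Add(-38, Mul(8, Pow(Z, 2), Pow(Add(2, Pow(Z, 2)), -1))), Pow(p, 2))) = Mul(Rational(1, 4), Add(-38, Pow(p, 2), Mul(8, Pow(Z, 2), Pow(Add(2, Pow(Z, 2)), -1)))) = Add(Rational(-19, 2), Mul(Rational(1, 4), Pow(p, 2)), Mul(2, Pow(Z, 2), Pow(Add(2, Pow(Z, 2)), -1))))
Add(Function('O')(97, m), Add(11645, Mul(-1, -47))) = Add(Mul(Rational(1, 4), Pow(Add(2, Pow(97, 2)), -1), Add(Mul(8, Pow(97, 2)), Mul(Add(-38, Pow(-169, 2)), Add(2, Pow(97, 2))))), Add(11645, Mul(-1, -47))) = Add(Mul(Rational(1, 4), Pow(Add(2, 9409), -1), Add(Mul(8, 9409), Mul(Add(-38, 28561), Add(2, 9409)))), Add(11645, 47)) = Add(Mul(Rational(1, 4), Pow(9411, -1), Add(75272, Mul(28523, 9411))), 11692) = Add(Mul(Rational(1, 4), Rational(1, 9411), Add(75272, 268429953)), 11692) = Add(Mul(Rational(1, 4), Rational(1, 9411), 268505225), 11692) = Add(Rational(268505225, 37644), 11692) = Rational(708638873, 37644)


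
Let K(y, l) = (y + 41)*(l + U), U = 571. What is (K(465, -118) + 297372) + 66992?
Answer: 593582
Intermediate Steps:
K(y, l) = (41 + y)*(571 + l) (K(y, l) = (y + 41)*(l + 571) = (41 + y)*(571 + l))
(K(465, -118) + 297372) + 66992 = ((23411 + 41*(-118) + 571*465 - 118*465) + 297372) + 66992 = ((23411 - 4838 + 265515 - 54870) + 297372) + 66992 = (229218 + 297372) + 66992 = 526590 + 66992 = 593582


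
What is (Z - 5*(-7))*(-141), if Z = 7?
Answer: -5922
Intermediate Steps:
(Z - 5*(-7))*(-141) = (7 - 5*(-7))*(-141) = (7 + 35)*(-141) = 42*(-141) = -5922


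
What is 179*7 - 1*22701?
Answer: -21448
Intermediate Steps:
179*7 - 1*22701 = 1253 - 22701 = -21448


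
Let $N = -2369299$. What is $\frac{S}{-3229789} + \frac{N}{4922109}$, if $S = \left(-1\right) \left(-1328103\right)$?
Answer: $- \frac{14189403577138}{15897373505001} \approx -0.89256$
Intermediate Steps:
$S = 1328103$
$\frac{S}{-3229789} + \frac{N}{4922109} = \frac{1328103}{-3229789} - \frac{2369299}{4922109} = 1328103 \left(- \frac{1}{3229789}\right) - \frac{2369299}{4922109} = - \frac{1328103}{3229789} - \frac{2369299}{4922109} = - \frac{14189403577138}{15897373505001}$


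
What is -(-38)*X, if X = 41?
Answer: 1558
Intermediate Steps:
-(-38)*X = -(-38)*41 = -1*(-1558) = 1558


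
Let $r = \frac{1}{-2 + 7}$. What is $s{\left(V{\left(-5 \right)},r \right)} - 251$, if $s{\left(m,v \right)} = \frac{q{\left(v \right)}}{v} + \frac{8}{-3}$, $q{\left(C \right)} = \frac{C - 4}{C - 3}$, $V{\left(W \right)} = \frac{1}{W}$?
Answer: $- \frac{10369}{42} \approx -246.88$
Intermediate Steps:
$q{\left(C \right)} = \frac{-4 + C}{-3 + C}$
$r = \frac{1}{5} \approx 0.2$
$s{\left(m,v \right)} = - \frac{8}{3} + \frac{-4 + v}{v \left(-3 + v\right)}$ ($s{\left(m,v \right)} = \frac{\frac{1}{-3 + v} \left(-4 + v\right)}{v} + \frac{8}{-3} = \frac{-4 + v}{v \left(-3 + v\right)} + 8 \left(- \frac{1}{3}\right) = \frac{-4 + v}{v \left(-3 + v\right)} - \frac{8}{3} = - \frac{8}{3} + \frac{-4 + v}{v \left(-3 + v\right)}$)
$s{\left(V{\left(-5 \right)},r \right)} - 251 = \frac{\frac{1}{\frac{1}{5}} \left(-12 - \frac{8}{25} + 27 \cdot \frac{1}{5}\right)}{3 \left(-3 + \frac{1}{5}\right)} - 251 = \frac{1}{3} \cdot 5 \frac{1}{- \frac{14}{5}} \left(-12 - \frac{8}{25} + \frac{27}{5}\right) - 251 = \frac{1}{3} \cdot 5 \left(- \frac{5}{14}\right) \left(-12 - \frac{8}{25} + \frac{27}{5}\right) - 251 = \frac{1}{3} \cdot 5 \left(- \frac{5}{14}\right) \left(- \frac{173}{25}\right) - 251 = \frac{173}{42} - 251 = - \frac{10369}{42}$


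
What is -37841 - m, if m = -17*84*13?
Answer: -19277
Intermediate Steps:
m = -18564 (m = -1428*13 = -18564)
-37841 - m = -37841 - 1*(-18564) = -37841 + 18564 = -19277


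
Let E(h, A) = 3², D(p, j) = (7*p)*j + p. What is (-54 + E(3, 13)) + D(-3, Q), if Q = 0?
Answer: -48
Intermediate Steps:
D(p, j) = p + 7*j*p (D(p, j) = 7*j*p + p = p + 7*j*p)
E(h, A) = 9
(-54 + E(3, 13)) + D(-3, Q) = (-54 + 9) - 3*(1 + 7*0) = -45 - 3*(1 + 0) = -45 - 3*1 = -45 - 3 = -48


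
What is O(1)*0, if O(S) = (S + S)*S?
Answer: 0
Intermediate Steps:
O(S) = 2*S**2 (O(S) = (2*S)*S = 2*S**2)
O(1)*0 = (2*1**2)*0 = (2*1)*0 = 2*0 = 0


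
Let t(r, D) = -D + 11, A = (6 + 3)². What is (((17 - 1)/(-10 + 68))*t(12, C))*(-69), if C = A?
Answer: 38640/29 ≈ 1332.4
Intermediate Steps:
A = 81 (A = 9² = 81)
C = 81
t(r, D) = 11 - D
(((17 - 1)/(-10 + 68))*t(12, C))*(-69) = (((17 - 1)/(-10 + 68))*(11 - 1*81))*(-69) = ((16/58)*(11 - 81))*(-69) = ((16*(1/58))*(-70))*(-69) = ((8/29)*(-70))*(-69) = -560/29*(-69) = 38640/29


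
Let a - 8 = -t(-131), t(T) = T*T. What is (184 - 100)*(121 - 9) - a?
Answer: 26561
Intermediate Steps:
t(T) = T²
a = -17153 (a = 8 - 1*(-131)² = 8 - 1*17161 = 8 - 17161 = -17153)
(184 - 100)*(121 - 9) - a = (184 - 100)*(121 - 9) - 1*(-17153) = 84*112 + 17153 = 9408 + 17153 = 26561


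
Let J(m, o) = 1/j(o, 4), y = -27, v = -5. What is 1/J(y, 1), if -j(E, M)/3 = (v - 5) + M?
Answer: 18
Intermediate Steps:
j(E, M) = 30 - 3*M (j(E, M) = -3*((-5 - 5) + M) = -3*(-10 + M) = 30 - 3*M)
J(m, o) = 1/18 (J(m, o) = 1/(30 - 3*4) = 1/(30 - 12) = 1/18)
1/J(y, 1) = 1/(1/18) = 18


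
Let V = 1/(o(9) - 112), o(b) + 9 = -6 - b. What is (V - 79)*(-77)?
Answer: 827365/136 ≈ 6083.6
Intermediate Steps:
o(b) = -15 - b (o(b) = -9 + (-6 - b) = -15 - b)
V = -1/136 (V = 1/((-15 - 1*9) - 112) = 1/((-15 - 9) - 112) = 1/(-24 - 112) = 1/(-136) = -1/136 ≈ -0.0073529)
(V - 79)*(-77) = (-1/136 - 79)*(-77) = -10745/136*(-77) = 827365/136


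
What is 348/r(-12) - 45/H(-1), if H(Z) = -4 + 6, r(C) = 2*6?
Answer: 13/2 ≈ 6.5000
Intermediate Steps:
r(C) = 12
H(Z) = 2
348/r(-12) - 45/H(-1) = 348/12 - 45/2 = 348*(1/12) - 45*1/2 = 29 - 45/2 = 13/2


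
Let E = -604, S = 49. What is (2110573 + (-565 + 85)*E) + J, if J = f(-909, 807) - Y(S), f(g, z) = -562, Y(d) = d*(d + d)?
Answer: 2395129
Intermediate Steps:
Y(d) = 2*d² (Y(d) = d*(2*d) = 2*d²)
J = -5364 (J = -562 - 2*49² = -562 - 2*2401 = -562 - 1*4802 = -562 - 4802 = -5364)
(2110573 + (-565 + 85)*E) + J = (2110573 + (-565 + 85)*(-604)) - 5364 = (2110573 - 480*(-604)) - 5364 = (2110573 + 289920) - 5364 = 2400493 - 5364 = 2395129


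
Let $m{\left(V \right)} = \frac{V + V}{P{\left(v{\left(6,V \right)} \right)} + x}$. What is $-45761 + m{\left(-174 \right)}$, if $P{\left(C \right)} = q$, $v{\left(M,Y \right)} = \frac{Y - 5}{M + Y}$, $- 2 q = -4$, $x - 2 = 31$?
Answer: $- \frac{1601983}{35} \approx -45771.0$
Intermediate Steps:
$x = 33$ ($x = 2 + 31 = 33$)
$q = 2$ ($q = \left(- \frac{1}{2}\right) \left(-4\right) = 2$)
$v{\left(M,Y \right)} = \frac{-5 + Y}{M + Y}$
$P{\left(C \right)} = 2$
$m{\left(V \right)} = \frac{2 V}{35}$ ($m{\left(V \right)} = \frac{V + V}{2 + 33} = \frac{2 V}{35}$)
$-45761 + m{\left(-174 \right)} = -45761 + \frac{2}{35} \left(-174\right) = -45761 - \frac{348}{35} = - \frac{1601983}{35}$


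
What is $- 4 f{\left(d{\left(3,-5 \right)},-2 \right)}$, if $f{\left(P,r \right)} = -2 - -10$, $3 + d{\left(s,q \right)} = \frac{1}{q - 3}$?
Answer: $-32$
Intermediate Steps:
$d{\left(s,q \right)} = -3 + \frac{1}{-3 + q}$ ($d{\left(s,q \right)} = -3 + \frac{1}{q - 3} = -3 + \frac{1}{-3 + q}$)
$f{\left(P,r \right)} = 8$ ($f{\left(P,r \right)} = -2 + 10 = 8$)
$- 4 f{\left(d{\left(3,-5 \right)},-2 \right)} = \left(-4\right) 8 = -32$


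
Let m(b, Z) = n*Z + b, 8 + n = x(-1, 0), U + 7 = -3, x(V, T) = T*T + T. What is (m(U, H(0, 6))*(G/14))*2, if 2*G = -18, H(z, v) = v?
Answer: 522/7 ≈ 74.571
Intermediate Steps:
x(V, T) = T + T**2 (x(V, T) = T**2 + T = T + T**2)
U = -10 (U = -7 - 3 = -10)
n = -8 (n = -8 + 0*(1 + 0) = -8 + 0*1 = -8 + 0 = -8)
G = -9 (G = (1/2)*(-18) = -9)
m(b, Z) = b - 8*Z (m(b, Z) = -8*Z + b = b - 8*Z)
(m(U, H(0, 6))*(G/14))*2 = ((-10 - 8*6)*(-9/14))*2 = ((-10 - 48)*(-9*1/14))*2 = -58*(-9/14)*2 = (261/7)*2 = 522/7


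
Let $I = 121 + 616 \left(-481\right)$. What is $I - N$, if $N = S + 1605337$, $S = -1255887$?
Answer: $-645625$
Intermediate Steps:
$I = -296175$ ($I = 121 - 296296 = -296175$)
$N = 349450$ ($N = -1255887 + 1605337 = 349450$)
$I - N = -296175 - 349450 = -645625$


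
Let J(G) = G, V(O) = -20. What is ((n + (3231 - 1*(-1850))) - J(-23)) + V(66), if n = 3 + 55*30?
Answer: 6737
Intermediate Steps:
n = 1653 (n = 3 + 1650 = 1653)
((n + (3231 - 1*(-1850))) - J(-23)) + V(66) = ((1653 + (3231 - 1*(-1850))) - 1*(-23)) - 20 = ((1653 + (3231 + 1850)) + 23) - 20 = ((1653 + 5081) + 23) - 20 = (6734 + 23) - 20 = 6757 - 20 = 6737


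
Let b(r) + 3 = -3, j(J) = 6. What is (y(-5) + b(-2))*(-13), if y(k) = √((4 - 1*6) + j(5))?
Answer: 52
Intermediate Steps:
b(r) = -6 (b(r) = -3 - 3 = -6)
y(k) = 2 (y(k) = √((4 - 1*6) + 6) = √((4 - 6) + 6) = √(-2 + 6) = √4 = 2)
(y(-5) + b(-2))*(-13) = (2 - 6)*(-13) = -4*(-13) = 52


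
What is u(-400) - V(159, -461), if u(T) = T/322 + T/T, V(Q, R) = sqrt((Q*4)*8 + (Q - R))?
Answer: -39/161 - 2*sqrt(1427) ≈ -75.794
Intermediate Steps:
V(Q, R) = sqrt(-R + 33*Q) (V(Q, R) = sqrt((4*Q)*8 + (Q - R)) = sqrt(32*Q + (Q - R)) = sqrt(-R + 33*Q))
u(T) = 1 + T/322 (u(T) = T*(1/322) + 1 = T/322 + 1 = 1 + T/322)
u(-400) - V(159, -461) = (1 + (1/322)*(-400)) - sqrt(-1*(-461) + 33*159) = (1 - 200/161) - sqrt(461 + 5247) = -39/161 - sqrt(5708) = -39/161 - 2*sqrt(1427)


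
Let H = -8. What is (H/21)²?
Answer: 64/441 ≈ 0.14512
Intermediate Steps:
(H/21)² = (-8/21)² = 64/441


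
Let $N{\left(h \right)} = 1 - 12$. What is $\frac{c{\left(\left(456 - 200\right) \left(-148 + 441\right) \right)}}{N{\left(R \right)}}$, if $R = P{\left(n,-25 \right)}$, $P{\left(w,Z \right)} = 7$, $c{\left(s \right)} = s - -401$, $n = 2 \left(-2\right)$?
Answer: $- \frac{75409}{11} \approx -6855.4$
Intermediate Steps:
$n = -4$
$c{\left(s \right)} = 401 + s$ ($c{\left(s \right)} = s + 401 = 401 + s$)
$R = 7$
$N{\left(h \right)} = -11$ ($N{\left(h \right)} = 1 - 12 = -11$)
$\frac{c{\left(\left(456 - 200\right) \left(-148 + 441\right) \right)}}{N{\left(R \right)}} = \frac{401 + \left(456 - 200\right) \left(-148 + 441\right)}{-11} = \left(401 + 256 \cdot 293\right) \left(- \frac{1}{11}\right) = \left(401 + 75008\right) \left(- \frac{1}{11}\right) = 75409 \left(- \frac{1}{11}\right) = - \frac{75409}{11}$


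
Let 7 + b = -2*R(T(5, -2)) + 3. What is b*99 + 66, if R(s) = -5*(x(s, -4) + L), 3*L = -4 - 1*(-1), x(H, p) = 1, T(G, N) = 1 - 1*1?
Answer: -330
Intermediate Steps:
T(G, N) = 0 (T(G, N) = 1 - 1 = 0)
L = -1 (L = (-4 - 1*(-1))/3 = (-4 + 1)/3 = (⅓)*(-3) = -1)
R(s) = 0 (R(s) = -5*(1 - 1) = -5*0 = 0)
b = -4 (b = -7 + (-2*0 + 3) = -7 + (0 + 3) = -7 + 3 = -4)
b*99 + 66 = -4*99 + 66 = -396 + 66 = -330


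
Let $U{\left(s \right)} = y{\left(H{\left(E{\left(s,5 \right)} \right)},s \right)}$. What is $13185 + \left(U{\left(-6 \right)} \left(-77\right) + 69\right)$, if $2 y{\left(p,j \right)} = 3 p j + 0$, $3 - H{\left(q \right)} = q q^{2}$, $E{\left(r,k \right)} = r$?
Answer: $165021$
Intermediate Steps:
$H{\left(q \right)} = 3 - q^{3}$ ($H{\left(q \right)} = 3 - q q^{2} = 3 - q^{3}$)
$y{\left(p,j \right)} = \frac{3 j p}{2}$ ($y{\left(p,j \right)} = \frac{3 p j + 0}{2} = \frac{3 j p + 0}{2} = \frac{3 j p}{2}$)
$U{\left(s \right)} = \frac{3 s \left(3 - s^{3}\right)}{2}$
$13185 + \left(U{\left(-6 \right)} \left(-77\right) + 69\right) = 13185 + \left(\frac{3}{2} \left(-6\right) \left(3 - \left(-6\right)^{3}\right) \left(-77\right) + 69\right) = 13185 + \left(\frac{3}{2} \left(-6\right) \left(3 - -216\right) \left(-77\right) + 69\right) = 13185 + \left(\frac{3}{2} \left(-6\right) \left(3 + 216\right) \left(-77\right) + 69\right) = 13185 + \left(\frac{3}{2} \left(-6\right) 219 \left(-77\right) + 69\right) = 13185 + \left(\left(-1971\right) \left(-77\right) + 69\right) = 13185 + \left(151767 + 69\right) = 13185 + 151836 = 165021$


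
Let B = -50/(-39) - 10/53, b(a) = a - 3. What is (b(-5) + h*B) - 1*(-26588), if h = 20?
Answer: 54986060/2067 ≈ 26602.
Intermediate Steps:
b(a) = -3 + a
B = 2260/2067 (B = -50*(-1/39) - 10*1/53 = 50/39 - 10/53 = 2260/2067 ≈ 1.0934)
(b(-5) + h*B) - 1*(-26588) = ((-3 - 5) + 20*(2260/2067)) - 1*(-26588) = (-8 + 45200/2067) + 26588 = 28664/2067 + 26588 = 54986060/2067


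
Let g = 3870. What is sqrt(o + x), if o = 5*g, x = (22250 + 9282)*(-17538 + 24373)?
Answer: sqrt(215540570) ≈ 14681.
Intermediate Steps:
x = 215521220 (x = 31532*6835 = 215521220)
o = 19350 (o = 5*3870 = 19350)
sqrt(o + x) = sqrt(19350 + 215521220) = sqrt(215540570)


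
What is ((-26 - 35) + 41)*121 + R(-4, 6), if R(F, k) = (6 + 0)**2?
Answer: -2384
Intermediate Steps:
R(F, k) = 36 (R(F, k) = 6**2 = 36)
((-26 - 35) + 41)*121 + R(-4, 6) = ((-26 - 35) + 41)*121 + 36 = (-61 + 41)*121 + 36 = -20*121 + 36 = -2420 + 36 = -2384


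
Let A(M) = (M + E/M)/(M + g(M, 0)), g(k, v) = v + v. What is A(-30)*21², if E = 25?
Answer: 1813/4 ≈ 453.25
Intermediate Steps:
g(k, v) = 2*v
A(M) = (M + 25/M)/M (A(M) = (M + 25/M)/(M + 2*0) = (M + 25/M)/(M + 0) = (M + 25/M)/M)
A(-30)*21² = (1 + 25/(-30)²)*21² = (1 + 25*(1/900))*441 = (1 + 1/36)*441 = (37/36)*441 = 1813/4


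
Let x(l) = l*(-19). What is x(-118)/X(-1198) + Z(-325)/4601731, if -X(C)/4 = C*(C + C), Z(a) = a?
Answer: -7024305651/26417690952496 ≈ -0.00026589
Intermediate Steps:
x(l) = -19*l
X(C) = -8*C² (X(C) = -4*C*(C + C) = -4*C*2*C = -8*C²)
x(-118)/X(-1198) + Z(-325)/4601731 = (-19*(-118))/((-8*(-1198)²)) - 325/4601731 = 2242/((-8*1435204)) - 325*1/4601731 = 2242/(-11481632) - 325/4601731 = 2242*(-1/11481632) - 325/4601731 = -1121/5740816 - 325/4601731 = -7024305651/26417690952496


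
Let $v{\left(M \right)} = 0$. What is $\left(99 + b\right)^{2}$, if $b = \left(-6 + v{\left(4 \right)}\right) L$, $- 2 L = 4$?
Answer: $12321$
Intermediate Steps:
$L = -2$ ($L = \left(- \frac{1}{2}\right) 4 = -2$)
$b = 12$ ($b = \left(-6 + 0\right) \left(-2\right) = \left(-6\right) \left(-2\right) = 12$)
$\left(99 + b\right)^{2} = \left(99 + 12\right)^{2} = 111^{2} = 12321$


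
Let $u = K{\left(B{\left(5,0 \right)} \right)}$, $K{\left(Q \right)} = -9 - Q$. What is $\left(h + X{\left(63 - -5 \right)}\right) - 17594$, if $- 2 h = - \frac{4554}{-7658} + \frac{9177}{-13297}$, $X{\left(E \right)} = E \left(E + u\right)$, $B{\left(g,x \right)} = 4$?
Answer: $- \frac{705363076170}{50914213} \approx -13854.0$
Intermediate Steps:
$u = -13$ ($u = -9 - 4 = -13$)
$X{\left(E \right)} = E \left(-13 + E\right)$ ($X{\left(E \right)} = E \left(E - 13\right) = E \left(-13 + E\right)$)
$h = \frac{2430732}{50914213}$ ($h = - \frac{- \frac{4554}{-7658} + \frac{9177}{-13297}}{2} = - \frac{\left(-4554\right) \left(- \frac{1}{7658}\right) + 9177 \left(- \frac{1}{13297}\right)}{2} = - \frac{\frac{2277}{3829} - \frac{9177}{13297}}{2} = \left(- \frac{1}{2}\right) \left(- \frac{4861464}{50914213}\right) = \frac{2430732}{50914213} \approx 0.047742$)
$\left(h + X{\left(63 - -5 \right)}\right) - 17594 = \left(\frac{2430732}{50914213} + \left(63 - -5\right) \left(-13 + \left(63 - -5\right)\right)\right) - 17594 = \left(\frac{2430732}{50914213} + \left(63 + 5\right) \left(-13 + \left(63 + 5\right)\right)\right) - 17594 = \left(\frac{2430732}{50914213} + 68 \left(-13 + 68\right)\right) - 17594 = \left(\frac{2430732}{50914213} + 68 \cdot 55\right) - 17594 = \left(\frac{2430732}{50914213} + 3740\right) - 17594 = \frac{190421587352}{50914213} - 17594 = - \frac{705363076170}{50914213}$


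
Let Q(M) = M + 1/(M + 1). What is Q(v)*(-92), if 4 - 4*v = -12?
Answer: -1932/5 ≈ -386.40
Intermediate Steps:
v = 4 (v = 1 - ¼*(-12) = 1 + 3 = 4)
Q(M) = M + 1/(1 + M)
Q(v)*(-92) = ((1 + 4 + 4²)/(1 + 4))*(-92) = ((1 + 4 + 16)/5)*(-92) = ((⅕)*21)*(-92) = (21/5)*(-92) = -1932/5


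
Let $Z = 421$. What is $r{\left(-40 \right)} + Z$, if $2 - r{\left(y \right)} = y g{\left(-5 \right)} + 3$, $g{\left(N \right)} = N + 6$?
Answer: $460$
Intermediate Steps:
$g{\left(N \right)} = 6 + N$
$r{\left(y \right)} = -1 - y$ ($r{\left(y \right)} = 2 - \left(y \left(6 - 5\right) + 3\right) = 2 - \left(y 1 + 3\right) = 2 - \left(y + 3\right) = 2 - \left(3 + y\right) = -1 - y$)
$r{\left(-40 \right)} + Z = \left(-1 - -40\right) + 421 = \left(-1 + 40\right) + 421 = 39 + 421 = 460$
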